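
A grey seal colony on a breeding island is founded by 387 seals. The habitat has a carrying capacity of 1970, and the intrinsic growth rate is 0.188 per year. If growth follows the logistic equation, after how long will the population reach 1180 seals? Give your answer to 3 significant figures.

A = (K − N₀)/N₀ = (1970 − 387)/387 = 4.0904.
Solve 1970/(1 + 4.0904·e^(−0.188t)) = 1180: 1 + 4.0904·e^(−0.188t) = 1.6695, so e^(−0.188t) = 0.163672.
−0.188·t = ln(0.163672) = -1.8099, so t = 1.8099/0.188 = 9.6271.

9.63 years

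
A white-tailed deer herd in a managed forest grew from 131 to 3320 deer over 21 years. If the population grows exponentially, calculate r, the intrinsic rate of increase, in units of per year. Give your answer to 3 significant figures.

From N(t) = N₀·e^(rt): e^(r·21) = 3320/131 = 25.344.
r·21 = ln(25.344) = 3.2325, so r = 3.2325/21 = 0.15393.

0.154 per year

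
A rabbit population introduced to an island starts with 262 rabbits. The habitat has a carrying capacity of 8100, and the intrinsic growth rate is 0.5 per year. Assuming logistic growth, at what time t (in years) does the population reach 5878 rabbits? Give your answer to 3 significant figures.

A = (K − N₀)/N₀ = (8100 − 262)/262 = 29.916.
Solve 8100/(1 + 29.916·e^(−0.5t)) = 5878: 1 + 29.916·e^(−0.5t) = 1.378, so e^(−0.5t) = 0.012636.
−0.5·t = ln(0.012636) = -4.3712, so t = 4.3712/0.5 = 8.7424.

8.74 years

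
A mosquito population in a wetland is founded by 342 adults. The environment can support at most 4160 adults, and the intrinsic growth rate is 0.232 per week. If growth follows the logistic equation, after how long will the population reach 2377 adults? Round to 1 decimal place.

A = (K − N₀)/N₀ = (4160 − 342)/342 = 11.164.
Solve 4160/(1 + 11.164·e^(−0.232t)) = 2377: 1 + 11.164·e^(−0.232t) = 1.7501, so e^(−0.232t) = 0.0671912.
−0.232·t = ln(0.0671912) = -2.7002, so t = 2.7002/0.232 = 11.639.

11.6 weeks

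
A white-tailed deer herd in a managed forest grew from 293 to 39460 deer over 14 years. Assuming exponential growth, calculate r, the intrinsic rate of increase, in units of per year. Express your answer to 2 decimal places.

From N(t) = N₀·e^(rt): e^(r·14) = 39460/293 = 134.68.
r·14 = ln(134.68) = 4.9029, so r = 4.9029/14 = 0.35021.

0.35 per year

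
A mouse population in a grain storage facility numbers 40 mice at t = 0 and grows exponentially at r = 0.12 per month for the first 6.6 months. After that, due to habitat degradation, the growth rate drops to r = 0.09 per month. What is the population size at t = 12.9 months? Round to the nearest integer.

156 mice

Phase 1: N(6.6) = 40·e^(0.12×6.6) = 40·e^0.792 = 88.3123.
Phase 2 runs for 12.9 − 6.6 = 6.3 months at r = 0.09.
N(12.9) = 88.3123·e^(0.09×6.3) = 88.3123·e^0.567 = 155.692.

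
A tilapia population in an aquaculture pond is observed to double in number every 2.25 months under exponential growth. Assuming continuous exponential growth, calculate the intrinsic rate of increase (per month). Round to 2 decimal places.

r = ln(2)/t_d = 0.6931/2.25 = 0.30807.

0.31 per month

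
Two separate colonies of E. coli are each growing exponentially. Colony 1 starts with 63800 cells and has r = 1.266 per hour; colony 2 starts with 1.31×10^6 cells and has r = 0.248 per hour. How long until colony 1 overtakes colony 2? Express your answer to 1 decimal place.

3.0 hours

Set 63800·e^(1.266t) = 1.31×10^6·e^(0.248t).
e^((1.266 − 0.248)t) = 1.31×10^6/63800 → e^(1.018·t) = 20.533.
1.018·t = ln(20.533) = 3.022, so t = 3.022/1.018 = 2.9686.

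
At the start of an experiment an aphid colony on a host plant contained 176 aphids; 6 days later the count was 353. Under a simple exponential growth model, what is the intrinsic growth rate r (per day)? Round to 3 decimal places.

0.116 per day

From N(t) = N₀·e^(rt): e^(r·6) = 353/176 = 2.0057.
r·6 = ln(2.0057) = 0.69598, so r = 0.69598/6 = 0.116.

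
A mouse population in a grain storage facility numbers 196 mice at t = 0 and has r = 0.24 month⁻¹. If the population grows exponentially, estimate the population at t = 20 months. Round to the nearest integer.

23816 mice

N(t) = N₀·e^(rt) = 196 × e^(0.24×20) = 196 × e^4.8.
e^4.8 ≈ 121.51, so N ≈ 196 × 121.51 = 23816.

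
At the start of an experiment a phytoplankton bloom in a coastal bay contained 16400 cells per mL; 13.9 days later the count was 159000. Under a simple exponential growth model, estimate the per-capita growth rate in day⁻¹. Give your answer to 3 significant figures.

From N(t) = N₀·e^(rt): e^(r·13.9) = 159000/16400 = 9.6951.
r·13.9 = ln(9.6951) = 2.2716, so r = 2.2716/13.9 = 0.16343.

0.163 per day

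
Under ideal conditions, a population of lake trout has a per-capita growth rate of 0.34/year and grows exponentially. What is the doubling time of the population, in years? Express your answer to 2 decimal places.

2.04 years

Doubling time t_d = ln(2)/r = 0.6931/0.34 = 2.0387.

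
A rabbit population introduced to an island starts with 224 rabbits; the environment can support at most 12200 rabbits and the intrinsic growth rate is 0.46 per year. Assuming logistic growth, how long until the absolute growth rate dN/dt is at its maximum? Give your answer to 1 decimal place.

8.7 years

Logistic growth is fastest at N = K/2 = 6100.
A = (K − N₀)/N₀ = 53.464. Set K/(1 + A·e^(−rt)) = K/2 → A·e^(−rt) = 1.
e^(−0.46t) = 1/53.464 = 0.0187041, so t = ln(53.464)/0.46 = 3.979/0.46 = 8.65.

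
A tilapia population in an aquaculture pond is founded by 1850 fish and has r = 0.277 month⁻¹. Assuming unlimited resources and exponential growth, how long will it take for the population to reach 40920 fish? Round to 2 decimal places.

11.18 months

Set N₀·e^(rt) = 40920: e^(0.277·t) = 40920/1850 = 22.119.
0.277·t = ln(22.119) = 3.0964, so t = 3.0964/0.277 = 11.178.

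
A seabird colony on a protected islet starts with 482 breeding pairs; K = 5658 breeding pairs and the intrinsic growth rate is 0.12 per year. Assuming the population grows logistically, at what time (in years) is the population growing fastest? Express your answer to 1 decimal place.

Logistic growth is fastest at N = K/2 = 2829.
A = (K − N₀)/N₀ = 10.739. Set K/(1 + A·e^(−rt)) = K/2 → A·e^(−rt) = 1.
e^(−0.12t) = 1/10.739 = 0.0931221, so t = ln(10.739)/0.12 = 2.3738/0.12 = 19.782.

19.8 years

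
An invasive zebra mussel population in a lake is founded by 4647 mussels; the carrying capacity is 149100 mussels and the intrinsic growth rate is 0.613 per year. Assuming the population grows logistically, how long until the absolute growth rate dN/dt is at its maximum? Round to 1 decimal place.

Logistic growth is fastest at N = K/2 = 74550.
A = (K − N₀)/N₀ = 31.085. Set K/(1 + A·e^(−rt)) = K/2 → A·e^(−rt) = 1.
e^(−0.613t) = 1/31.085 = 0.0321696, so t = ln(31.085)/0.613 = 3.4367/0.613 = 5.6064.

5.6 years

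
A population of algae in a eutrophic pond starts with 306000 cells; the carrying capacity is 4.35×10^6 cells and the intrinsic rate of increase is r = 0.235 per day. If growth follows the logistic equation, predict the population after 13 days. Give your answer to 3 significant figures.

2680000 cells

A = (K − N₀)/N₀ = (4.35×10^6 − 306000)/306000 = 13.216.
N(t) = K/(1 + A·e^(−rt)) = 4.35×10^6/(1 + 13.216×e^(−0.235×13)).
e^(−3.055) = 0.047123; denominator = 1 + 13.216×0.047123 = 1.6228.
N = 4.35×10^6/1.6228 = 2.68062×10^6.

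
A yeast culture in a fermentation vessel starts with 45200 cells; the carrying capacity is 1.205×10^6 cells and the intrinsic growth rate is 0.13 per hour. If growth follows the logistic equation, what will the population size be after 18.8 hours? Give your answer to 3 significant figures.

A = (K − N₀)/N₀ = (1.205×10^6 − 45200)/45200 = 25.659.
N(t) = K/(1 + A·e^(−rt)) = 1.205×10^6/(1 + 25.659×e^(−0.13×18.8)).
e^(−2.444) = 0.086813; denominator = 1 + 25.659×0.086813 = 3.2276.
N = 1.205×10^6/3.2276 = 373347.

373000 cells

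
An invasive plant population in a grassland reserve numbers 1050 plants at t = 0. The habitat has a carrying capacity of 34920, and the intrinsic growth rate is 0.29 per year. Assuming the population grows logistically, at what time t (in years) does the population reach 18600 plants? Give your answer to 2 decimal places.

A = (K − N₀)/N₀ = (34920 − 1050)/1050 = 32.257.
Solve 34920/(1 + 32.257·e^(−0.29t)) = 18600: 1 + 32.257·e^(−0.29t) = 1.8774, so e^(−0.29t) = 0.0272008.
−0.29·t = ln(0.0272008) = -3.6045, so t = 3.6045/0.29 = 12.429.

12.43 years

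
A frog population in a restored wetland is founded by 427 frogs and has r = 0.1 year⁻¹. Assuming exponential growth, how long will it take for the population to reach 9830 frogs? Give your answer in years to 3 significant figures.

31.4 years

Set N₀·e^(rt) = 9830: e^(0.1·t) = 9830/427 = 23.021.
0.1·t = ln(23.021) = 3.1364, so t = 3.1364/0.1 = 31.364.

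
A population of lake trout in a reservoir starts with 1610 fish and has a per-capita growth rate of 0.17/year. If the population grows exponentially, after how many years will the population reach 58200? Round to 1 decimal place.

Set N₀·e^(rt) = 58200: e^(0.17·t) = 58200/1610 = 36.149.
0.17·t = ln(36.149) = 3.5877, so t = 3.5877/0.17 = 21.104.

21.1 years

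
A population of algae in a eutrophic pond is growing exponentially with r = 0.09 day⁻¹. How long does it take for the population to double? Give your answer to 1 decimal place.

7.7 days

Doubling time t_d = ln(2)/r = 0.6931/0.09 = 7.7016.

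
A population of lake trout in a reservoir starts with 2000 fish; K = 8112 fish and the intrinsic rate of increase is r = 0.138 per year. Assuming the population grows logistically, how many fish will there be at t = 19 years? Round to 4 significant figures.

A = (K − N₀)/N₀ = (8112 − 2000)/2000 = 3.056.
N(t) = K/(1 + A·e^(−rt)) = 8112/(1 + 3.056×e^(−0.138×19)).
e^(−2.622) = 0.072657; denominator = 1 + 3.056×0.072657 = 1.222.
N = 8112/1.222 = 6638.08.

6638 fish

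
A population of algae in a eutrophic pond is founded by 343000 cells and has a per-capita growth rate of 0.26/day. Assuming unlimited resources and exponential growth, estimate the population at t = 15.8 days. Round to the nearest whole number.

20862956 cells

N(t) = N₀·e^(rt) = 343000 × e^(0.26×15.8) = 343000 × e^4.108.
e^4.108 ≈ 60.825, so N ≈ 343000 × 60.825 = 2.086296×10^7.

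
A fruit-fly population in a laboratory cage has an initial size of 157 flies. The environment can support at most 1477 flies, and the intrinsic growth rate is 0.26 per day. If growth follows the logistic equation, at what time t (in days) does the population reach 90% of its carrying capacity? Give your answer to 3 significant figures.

16.6 days

A = (K − N₀)/N₀ = (1477 − 157)/157 = 8.4076.
Solve 1477/(1 + 8.4076·e^(−0.26t)) = 1329.3: 1 + 8.4076·e^(−0.26t) = 1.1111, so e^(−0.26t) = 0.0132155.
−0.26·t = ln(0.0132155) = -4.3264, so t = 4.3264/0.26 = 16.64.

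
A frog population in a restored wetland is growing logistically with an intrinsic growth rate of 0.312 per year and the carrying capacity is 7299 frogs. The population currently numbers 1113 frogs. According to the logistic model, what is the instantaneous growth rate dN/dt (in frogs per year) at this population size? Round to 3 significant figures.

dN/dt = rN(1 − N/K) = 0.312 × 1113 × (1 − 1113/7299).
1 − 1113/7299 = 0.84751; dN/dt = 0.312 × 1113 × 0.84751 = 294.3.

294 frogs per year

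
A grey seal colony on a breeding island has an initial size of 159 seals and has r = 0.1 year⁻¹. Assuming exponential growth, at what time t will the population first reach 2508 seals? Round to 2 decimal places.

Set N₀·e^(rt) = 2508: e^(0.1·t) = 2508/159 = 15.774.
0.1·t = ln(15.774) = 2.7583, so t = 2.7583/0.1 = 27.583.

27.58 years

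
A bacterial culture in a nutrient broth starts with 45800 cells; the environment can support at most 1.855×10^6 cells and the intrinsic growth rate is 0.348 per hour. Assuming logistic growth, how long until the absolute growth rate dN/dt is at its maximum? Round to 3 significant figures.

10.6 hours

Logistic growth is fastest at N = K/2 = 927500.
A = (K − N₀)/N₀ = 39.502. Set K/(1 + A·e^(−rt)) = K/2 → A·e^(−rt) = 1.
e^(−0.348t) = 1/39.502 = 0.0253151, so t = ln(39.502)/0.348 = 3.6764/0.348 = 10.564.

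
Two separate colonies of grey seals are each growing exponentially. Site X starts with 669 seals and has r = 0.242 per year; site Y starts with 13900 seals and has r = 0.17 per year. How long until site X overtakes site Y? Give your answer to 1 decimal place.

42.1 years

Set 669·e^(0.242t) = 13900·e^(0.17t).
e^((0.242 − 0.17)t) = 13900/669 → e^(0.072·t) = 20.777.
0.072·t = ln(20.777) = 3.0339, so t = 3.0339/0.072 = 42.137.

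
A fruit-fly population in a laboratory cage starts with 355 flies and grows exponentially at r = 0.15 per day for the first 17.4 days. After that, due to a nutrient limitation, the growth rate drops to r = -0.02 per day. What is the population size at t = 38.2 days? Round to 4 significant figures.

Phase 1: N(17.4) = 355·e^(0.15×17.4) = 355·e^2.61 = 4827.66.
Phase 2 runs for 38.2 − 17.4 = 20.8 days at r = -0.02.
N(38.2) = 4827.66·e^(-0.02×20.8) = 4827.66·e^-0.416 = 3184.71.

3185 flies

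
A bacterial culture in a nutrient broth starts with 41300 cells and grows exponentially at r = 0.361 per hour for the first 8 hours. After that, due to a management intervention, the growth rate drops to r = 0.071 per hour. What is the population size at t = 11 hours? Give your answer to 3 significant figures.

918000 cells

Phase 1: N(8) = 41300·e^(0.361×8) = 41300·e^2.888 = 741639.
Phase 2 runs for 11 − 8 = 3 hours at r = 0.071.
N(11) = 741639·e^(0.071×3) = 741639·e^0.213 = 917693.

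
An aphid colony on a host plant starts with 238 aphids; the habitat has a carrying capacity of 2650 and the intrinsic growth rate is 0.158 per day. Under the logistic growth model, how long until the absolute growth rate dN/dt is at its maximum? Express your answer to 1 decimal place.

14.7 days

Logistic growth is fastest at N = K/2 = 1325.
A = (K − N₀)/N₀ = 10.134. Set K/(1 + A·e^(−rt)) = K/2 → A·e^(−rt) = 1.
e^(−0.158t) = 1/10.134 = 0.0986733, so t = ln(10.134)/0.158 = 2.3159/0.158 = 14.658.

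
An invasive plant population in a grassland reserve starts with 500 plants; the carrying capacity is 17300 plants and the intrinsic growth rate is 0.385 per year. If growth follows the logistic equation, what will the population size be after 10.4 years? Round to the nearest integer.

A = (K − N₀)/N₀ = (17300 − 500)/500 = 33.6.
N(t) = K/(1 + A·e^(−rt)) = 17300/(1 + 33.6×e^(−0.385×10.4)).
e^(−4.004) = 0.018243; denominator = 1 + 33.6×0.018243 = 1.6129.
N = 17300/1.6129 = 10725.7.

10726 plants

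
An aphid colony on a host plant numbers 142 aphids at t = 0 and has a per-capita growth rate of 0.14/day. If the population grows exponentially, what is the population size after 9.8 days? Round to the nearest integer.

560 aphids

N(t) = N₀·e^(rt) = 142 × e^(0.14×9.8) = 142 × e^1.372.
e^1.372 ≈ 3.9432, so N ≈ 142 × 3.9432 = 559.939.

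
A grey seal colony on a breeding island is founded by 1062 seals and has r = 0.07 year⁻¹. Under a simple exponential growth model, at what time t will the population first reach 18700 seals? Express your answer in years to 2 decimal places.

40.98 years

Set N₀·e^(rt) = 18700: e^(0.07·t) = 18700/1062 = 17.608.
0.07·t = ln(17.608) = 2.8684, so t = 2.8684/0.07 = 40.977.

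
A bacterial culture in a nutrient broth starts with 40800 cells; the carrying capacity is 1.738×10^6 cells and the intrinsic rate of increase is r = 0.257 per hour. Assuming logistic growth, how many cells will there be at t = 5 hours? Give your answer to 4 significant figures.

A = (K − N₀)/N₀ = (1.738×10^6 − 40800)/40800 = 41.598.
N(t) = K/(1 + A·e^(−rt)) = 1.738×10^6/(1 + 41.598×e^(−0.257×5)).
e^(−1.285) = 0.27665; denominator = 1 + 41.598×0.27665 = 12.508.
N = 1.738×10^6/12.508 = 138950.

138900 cells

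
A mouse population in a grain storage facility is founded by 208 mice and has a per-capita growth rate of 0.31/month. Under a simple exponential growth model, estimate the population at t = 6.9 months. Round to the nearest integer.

N(t) = N₀·e^(rt) = 208 × e^(0.31×6.9) = 208 × e^2.139.
e^2.139 ≈ 8.4909, so N ≈ 208 × 8.4909 = 1766.12.

1766 mice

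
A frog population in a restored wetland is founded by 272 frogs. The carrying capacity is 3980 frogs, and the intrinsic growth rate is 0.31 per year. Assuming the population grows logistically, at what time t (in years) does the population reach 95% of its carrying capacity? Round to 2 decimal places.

17.93 years

A = (K − N₀)/N₀ = (3980 − 272)/272 = 13.632.
Solve 3980/(1 + 13.632·e^(−0.31t)) = 3781: 1 + 13.632·e^(−0.31t) = 1.0526, so e^(−0.31t) = 0.00386078.
−0.31·t = ln(0.00386078) = -5.5569, so t = 5.5569/0.31 = 17.925.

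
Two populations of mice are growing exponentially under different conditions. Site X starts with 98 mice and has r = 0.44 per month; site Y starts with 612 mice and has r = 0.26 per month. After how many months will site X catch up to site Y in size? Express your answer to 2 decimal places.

Set 98·e^(0.44t) = 612·e^(0.26t).
e^((0.44 − 0.26)t) = 612/98 → e^(0.18·t) = 6.2449.
0.18·t = ln(6.2449) = 1.8318, so t = 1.8318/0.18 = 10.176.

10.18 months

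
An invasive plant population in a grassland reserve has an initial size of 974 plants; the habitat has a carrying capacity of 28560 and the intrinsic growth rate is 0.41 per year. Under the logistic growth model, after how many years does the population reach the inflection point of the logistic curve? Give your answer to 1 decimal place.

Logistic growth is fastest at N = K/2 = 14280.
A = (K − N₀)/N₀ = 28.322. Set K/(1 + A·e^(−rt)) = K/2 → A·e^(−rt) = 1.
e^(−0.41t) = 1/28.322 = 0.0353078, so t = ln(28.322)/0.41 = 3.3437/0.41 = 8.1552.

8.2 years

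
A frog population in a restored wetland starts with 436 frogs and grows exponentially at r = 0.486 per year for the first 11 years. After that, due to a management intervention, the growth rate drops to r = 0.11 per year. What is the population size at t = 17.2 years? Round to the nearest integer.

Phase 1: N(11) = 436·e^(0.486×11) = 436·e^5.346 = 91458.7.
Phase 2 runs for 17.2 − 11 = 6.2 years at r = 0.11.
N(17.2) = 91458.7·e^(0.11×6.2) = 91458.7·e^0.682 = 180890.

180890 frogs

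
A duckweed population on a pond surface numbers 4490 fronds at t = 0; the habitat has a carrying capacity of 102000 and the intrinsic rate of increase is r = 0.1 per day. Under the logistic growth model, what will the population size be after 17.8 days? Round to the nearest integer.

21877 fronds

A = (K − N₀)/N₀ = (102000 − 4490)/4490 = 21.717.
N(t) = K/(1 + A·e^(−rt)) = 102000/(1 + 21.717×e^(−0.1×17.8)).
e^(−1.78) = 0.16864; denominator = 1 + 21.717×0.16864 = 4.6623.
N = 102000/4.6623 = 21877.4.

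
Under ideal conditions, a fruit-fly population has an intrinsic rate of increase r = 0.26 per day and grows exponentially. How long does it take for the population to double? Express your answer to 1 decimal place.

2.7 days

Doubling time t_d = ln(2)/r = 0.6931/0.26 = 2.666.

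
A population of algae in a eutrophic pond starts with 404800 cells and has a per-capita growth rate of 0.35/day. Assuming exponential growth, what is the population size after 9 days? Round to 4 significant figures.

9446000 cells

N(t) = N₀·e^(rt) = 404800 × e^(0.35×9) = 404800 × e^3.15.
e^3.15 ≈ 23.336, so N ≈ 404800 × 23.336 = 9.446439×10^6.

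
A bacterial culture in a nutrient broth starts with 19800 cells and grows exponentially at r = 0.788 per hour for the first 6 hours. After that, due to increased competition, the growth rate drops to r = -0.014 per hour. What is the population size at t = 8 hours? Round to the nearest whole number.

2176954 cells

Phase 1: N(6) = 19800·e^(0.788×6) = 19800·e^4.728 = 2.23877×10^6.
Phase 2 runs for 8 − 6 = 2 hours at r = -0.014.
N(8) = 2.23877×10^6·e^(-0.014×2) = 2.23877×10^6·e^-0.028 = 2.176954×10^6.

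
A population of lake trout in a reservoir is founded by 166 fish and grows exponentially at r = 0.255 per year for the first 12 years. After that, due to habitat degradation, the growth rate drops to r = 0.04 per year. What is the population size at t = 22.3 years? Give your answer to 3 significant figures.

5350 fish

Phase 1: N(12) = 166·e^(0.255×12) = 166·e^3.06 = 3540.37.
Phase 2 runs for 22.3 − 12 = 10.3 years at r = 0.04.
N(22.3) = 3540.37·e^(0.04×10.3) = 3540.37·e^0.412 = 5345.38.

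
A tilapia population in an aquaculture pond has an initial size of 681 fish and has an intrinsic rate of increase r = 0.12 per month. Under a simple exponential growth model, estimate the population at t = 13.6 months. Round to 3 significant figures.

N(t) = N₀·e^(rt) = 681 × e^(0.12×13.6) = 681 × e^1.632.
e^1.632 ≈ 5.1141, so N ≈ 681 × 5.1141 = 3482.7.

3480 fish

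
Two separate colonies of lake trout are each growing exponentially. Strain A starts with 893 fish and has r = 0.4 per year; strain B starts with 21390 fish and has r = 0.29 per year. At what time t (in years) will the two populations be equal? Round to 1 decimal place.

28.9 years

Set 893·e^(0.4t) = 21390·e^(0.29t).
e^((0.4 − 0.29)t) = 21390/893 → e^(0.11·t) = 23.953.
0.11·t = ln(23.953) = 3.1761, so t = 3.1761/0.11 = 28.874.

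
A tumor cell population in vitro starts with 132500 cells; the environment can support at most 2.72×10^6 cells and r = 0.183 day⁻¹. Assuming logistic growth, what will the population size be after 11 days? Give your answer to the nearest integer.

753727 cells

A = (K − N₀)/N₀ = (2.72×10^6 − 132500)/132500 = 19.528.
N(t) = K/(1 + A·e^(−rt)) = 2.72×10^6/(1 + 19.528×e^(−0.183×11)).
e^(−2.013) = 0.13359; denominator = 1 + 19.528×0.13359 = 3.6087.
N = 2.72×10^6/3.6087 = 753727.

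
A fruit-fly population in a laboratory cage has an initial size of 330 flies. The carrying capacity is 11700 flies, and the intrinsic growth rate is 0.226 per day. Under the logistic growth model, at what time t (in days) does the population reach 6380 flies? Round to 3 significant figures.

16.5 days

A = (K − N₀)/N₀ = (11700 − 330)/330 = 34.455.
Solve 11700/(1 + 34.455·e^(−0.226t)) = 6380: 1 + 34.455·e^(−0.226t) = 1.8339, so e^(−0.226t) = 0.0242016.
−0.226·t = ln(0.0242016) = -3.7213, so t = 3.7213/0.226 = 16.466.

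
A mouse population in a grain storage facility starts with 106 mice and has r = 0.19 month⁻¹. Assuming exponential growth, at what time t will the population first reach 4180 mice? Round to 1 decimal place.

19.3 months

Set N₀·e^(rt) = 4180: e^(0.19·t) = 4180/106 = 39.434.
0.19·t = ln(39.434) = 3.6746, so t = 3.6746/0.19 = 19.34.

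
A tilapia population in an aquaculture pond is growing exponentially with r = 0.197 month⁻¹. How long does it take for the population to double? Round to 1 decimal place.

Doubling time t_d = ln(2)/r = 0.6931/0.197 = 3.5185.

3.5 months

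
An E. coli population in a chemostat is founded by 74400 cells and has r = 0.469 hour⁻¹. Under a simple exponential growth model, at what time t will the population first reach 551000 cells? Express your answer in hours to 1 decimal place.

Set N₀·e^(rt) = 551000: e^(0.469·t) = 551000/74400 = 7.4059.
0.469·t = ln(7.4059) = 2.0023, so t = 2.0023/0.469 = 4.2693.

4.3 hours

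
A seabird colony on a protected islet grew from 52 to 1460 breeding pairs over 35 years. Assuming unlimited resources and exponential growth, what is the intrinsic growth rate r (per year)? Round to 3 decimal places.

From N(t) = N₀·e^(rt): e^(r·35) = 1460/52 = 28.077.
r·35 = ln(28.077) = 3.3349, so r = 3.3349/35 = 0.095284.

0.095 per year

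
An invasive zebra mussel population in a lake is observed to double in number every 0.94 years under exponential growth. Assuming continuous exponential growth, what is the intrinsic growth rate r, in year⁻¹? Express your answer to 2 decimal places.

r = ln(2)/t_d = 0.6931/0.94 = 0.73739.

0.74 per year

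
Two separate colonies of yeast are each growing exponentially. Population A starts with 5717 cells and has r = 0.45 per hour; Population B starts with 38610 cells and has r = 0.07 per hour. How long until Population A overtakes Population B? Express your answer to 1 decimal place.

Set 5717·e^(0.45t) = 38610·e^(0.07t).
e^((0.45 − 0.07)t) = 38610/5717 → e^(0.38·t) = 6.7535.
0.38·t = ln(6.7535) = 1.9101, so t = 1.9101/0.38 = 5.0265.

5.0 hours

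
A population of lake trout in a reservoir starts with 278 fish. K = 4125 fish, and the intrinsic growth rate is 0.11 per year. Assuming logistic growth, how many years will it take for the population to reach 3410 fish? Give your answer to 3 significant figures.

A = (K − N₀)/N₀ = (4125 − 278)/278 = 13.838.
Solve 4125/(1 + 13.838·e^(−0.11t)) = 3410: 1 + 13.838·e^(−0.11t) = 1.2097, so e^(−0.11t) = 0.0151522.
−0.11·t = ln(0.0151522) = -4.1896, so t = 4.1896/0.11 = 38.087.

38.1 years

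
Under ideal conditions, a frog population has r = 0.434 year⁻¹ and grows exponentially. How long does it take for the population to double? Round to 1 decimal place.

Doubling time t_d = ln(2)/r = 0.6931/0.434 = 1.5971.

1.6 years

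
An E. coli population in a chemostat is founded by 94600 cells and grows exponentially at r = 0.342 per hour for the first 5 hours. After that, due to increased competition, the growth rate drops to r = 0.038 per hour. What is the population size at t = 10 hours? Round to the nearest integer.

632486 cells

Phase 1: N(5) = 94600·e^(0.342×5) = 94600·e^1.71 = 523040.
Phase 2 runs for 10 − 5 = 5 hours at r = 0.038.
N(10) = 523040·e^(0.038×5) = 523040·e^0.19 = 632486.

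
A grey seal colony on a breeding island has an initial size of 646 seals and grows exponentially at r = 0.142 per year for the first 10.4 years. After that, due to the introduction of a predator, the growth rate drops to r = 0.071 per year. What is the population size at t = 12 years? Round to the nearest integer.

Phase 1: N(10.4) = 646·e^(0.142×10.4) = 646·e^1.477 = 2828.78.
Phase 2 runs for 12 − 10.4 = 1.6 years at r = 0.071.
N(12) = 2828.78·e^(0.071×1.6) = 2828.78·e^0.1136 = 3169.09.

3169 seals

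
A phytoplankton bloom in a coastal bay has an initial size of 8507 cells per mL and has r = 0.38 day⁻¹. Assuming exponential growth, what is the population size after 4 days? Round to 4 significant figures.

N(t) = N₀·e^(rt) = 8507 × e^(0.38×4) = 8507 × e^1.52.
e^1.52 ≈ 4.5722, so N ≈ 8507 × 4.5722 = 38895.9.

38900 cells per mL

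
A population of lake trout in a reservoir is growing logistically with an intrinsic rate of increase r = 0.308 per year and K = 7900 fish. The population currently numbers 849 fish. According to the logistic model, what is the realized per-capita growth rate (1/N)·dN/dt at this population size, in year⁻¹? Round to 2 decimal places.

0.27 per year

(1/N)·dN/dt = r(1 − N/K) = 0.308 × (1 − 849/7900).
= 0.308 × 0.89253 = 0.2749.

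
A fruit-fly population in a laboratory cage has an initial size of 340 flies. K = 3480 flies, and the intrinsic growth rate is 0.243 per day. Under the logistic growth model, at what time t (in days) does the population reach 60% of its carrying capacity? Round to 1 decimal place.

10.8 days

A = (K − N₀)/N₀ = (3480 − 340)/340 = 9.2353.
Solve 3480/(1 + 9.2353·e^(−0.243t)) = 2088: 1 + 9.2353·e^(−0.243t) = 1.6667, so e^(−0.243t) = 0.0721868.
−0.243·t = ln(0.0721868) = -2.6285, so t = 2.6285/0.243 = 10.817.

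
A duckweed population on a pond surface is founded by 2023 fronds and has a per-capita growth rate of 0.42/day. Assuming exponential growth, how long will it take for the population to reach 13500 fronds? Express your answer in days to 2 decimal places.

Set N₀·e^(rt) = 13500: e^(0.42·t) = 13500/2023 = 6.6733.
0.42·t = ln(6.6733) = 1.8981, so t = 1.8981/0.42 = 4.5193.

4.52 days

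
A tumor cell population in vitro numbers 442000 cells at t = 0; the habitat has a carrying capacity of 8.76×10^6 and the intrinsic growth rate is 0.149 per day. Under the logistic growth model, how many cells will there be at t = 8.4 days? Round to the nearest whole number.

A = (K − N₀)/N₀ = (8.76×10^6 − 442000)/442000 = 18.819.
N(t) = K/(1 + A·e^(−rt)) = 8.76×10^6/(1 + 18.819×e^(−0.149×8.4)).
e^(−1.252) = 0.28605; denominator = 1 + 18.819×0.28605 = 6.3831.
N = 8.76×10^6/6.3831 = 1.372371×10^6.

1372371 cells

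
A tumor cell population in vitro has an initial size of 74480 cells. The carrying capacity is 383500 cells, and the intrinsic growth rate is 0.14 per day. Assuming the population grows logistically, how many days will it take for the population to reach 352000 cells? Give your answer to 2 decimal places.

27.40 days

A = (K − N₀)/N₀ = (383500 − 74480)/74480 = 4.149.
Solve 383500/(1 + 4.149·e^(−0.14t)) = 352000: 1 + 4.149·e^(−0.14t) = 1.0895, so e^(−0.14t) = 0.0215686.
−0.14·t = ln(0.0215686) = -3.8365, so t = 3.8365/0.14 = 27.404.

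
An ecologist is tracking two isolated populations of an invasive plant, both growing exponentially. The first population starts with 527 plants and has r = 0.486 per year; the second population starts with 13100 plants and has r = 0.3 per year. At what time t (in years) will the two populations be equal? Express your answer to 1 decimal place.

Set 527·e^(0.486t) = 13100·e^(0.3t).
e^((0.486 − 0.3)t) = 13100/527 → e^(0.186·t) = 24.858.
0.186·t = ln(24.858) = 3.2132, so t = 3.2132/0.186 = 17.275.

17.3 years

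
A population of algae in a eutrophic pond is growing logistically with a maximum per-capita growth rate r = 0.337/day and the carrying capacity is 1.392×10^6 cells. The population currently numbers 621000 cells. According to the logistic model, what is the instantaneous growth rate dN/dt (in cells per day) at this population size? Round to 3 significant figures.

116000 cells per day

dN/dt = rN(1 − N/K) = 0.337 × 621000 × (1 − 621000/1.392×10^6).
1 − 621000/1.392×10^6 = 0.55388; dN/dt = 0.337 × 621000 × 0.55388 = 1.15914×10^5.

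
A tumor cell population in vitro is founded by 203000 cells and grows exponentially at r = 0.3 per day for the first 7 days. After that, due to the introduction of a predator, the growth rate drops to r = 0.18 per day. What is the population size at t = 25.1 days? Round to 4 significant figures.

43100000 cells

Phase 1: N(7) = 203000·e^(0.3×7) = 203000·e^2.1 = 1.657732×10^6.
Phase 2 runs for 25.1 − 7 = 18.1 days at r = 0.18.
N(25.1) = 1.657732×10^6·e^(0.18×18.1) = 1.657732×10^6·e^3.258 = 4.309688×10^7.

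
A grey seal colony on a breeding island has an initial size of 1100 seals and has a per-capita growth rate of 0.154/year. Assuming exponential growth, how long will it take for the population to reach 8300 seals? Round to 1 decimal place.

13.1 years

Set N₀·e^(rt) = 8300: e^(0.154·t) = 8300/1100 = 7.5455.
0.154·t = ln(7.5455) = 2.0209, so t = 2.0209/0.154 = 13.123.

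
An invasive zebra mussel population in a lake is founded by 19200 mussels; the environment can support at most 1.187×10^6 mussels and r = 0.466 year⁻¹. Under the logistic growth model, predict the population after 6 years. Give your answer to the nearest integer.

A = (K − N₀)/N₀ = (1.187×10^6 − 19200)/19200 = 60.823.
N(t) = K/(1 + A·e^(−rt)) = 1.187×10^6/(1 + 60.823×e^(−0.466×6)).
e^(−2.796) = 0.061054; denominator = 1 + 60.823×0.061054 = 4.7135.
N = 1.187×10^6/4.7135 = 251831.

251831 mussels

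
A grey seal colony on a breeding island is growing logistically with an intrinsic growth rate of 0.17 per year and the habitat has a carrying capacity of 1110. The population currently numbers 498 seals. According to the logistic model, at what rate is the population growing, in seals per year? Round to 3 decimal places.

dN/dt = rN(1 − N/K) = 0.17 × 498 × (1 − 498/1110).
1 − 498/1110 = 0.55135; dN/dt = 0.17 × 498 × 0.55135 = 46.677.

46.677 seals per year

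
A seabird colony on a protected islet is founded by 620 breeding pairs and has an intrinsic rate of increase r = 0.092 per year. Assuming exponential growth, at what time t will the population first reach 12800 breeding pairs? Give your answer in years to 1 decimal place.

Set N₀·e^(rt) = 12800: e^(0.092·t) = 12800/620 = 20.645.
0.092·t = ln(20.645) = 3.0275, so t = 3.0275/0.092 = 32.907.

32.9 years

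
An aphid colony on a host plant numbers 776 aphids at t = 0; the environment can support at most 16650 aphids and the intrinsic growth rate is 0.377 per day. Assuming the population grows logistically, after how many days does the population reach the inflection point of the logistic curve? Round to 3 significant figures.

8.01 days

Logistic growth is fastest at N = K/2 = 8325.
A = (K − N₀)/N₀ = 20.456. Set K/(1 + A·e^(−rt)) = K/2 → A·e^(−rt) = 1.
e^(−0.377t) = 1/20.456 = 0.048885, so t = ln(20.456)/0.377 = 3.0183/0.377 = 8.0061.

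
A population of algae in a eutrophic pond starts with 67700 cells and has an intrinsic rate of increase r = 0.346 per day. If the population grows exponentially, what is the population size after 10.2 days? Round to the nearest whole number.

N(t) = N₀·e^(rt) = 67700 × e^(0.346×10.2) = 67700 × e^3.529.
e^3.529 ≈ 34.097, so N ≈ 67700 × 34.097 = 2.308345×10^6.

2308345 cells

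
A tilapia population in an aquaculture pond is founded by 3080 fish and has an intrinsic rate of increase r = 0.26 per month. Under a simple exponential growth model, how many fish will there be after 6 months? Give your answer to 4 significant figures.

14660 fish

N(t) = N₀·e^(rt) = 3080 × e^(0.26×6) = 3080 × e^1.56.
e^1.56 ≈ 4.7588, so N ≈ 3080 × 4.7588 = 14657.2.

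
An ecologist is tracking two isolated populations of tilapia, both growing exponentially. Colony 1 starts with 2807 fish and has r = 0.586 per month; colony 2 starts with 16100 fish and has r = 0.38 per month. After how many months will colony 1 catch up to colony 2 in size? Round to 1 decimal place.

Set 2807·e^(0.586t) = 16100·e^(0.38t).
e^((0.586 − 0.38)t) = 16100/2807 → e^(0.206·t) = 5.7357.
0.206·t = ln(5.7357) = 1.7467, so t = 1.7467/0.206 = 8.4791.

8.5 months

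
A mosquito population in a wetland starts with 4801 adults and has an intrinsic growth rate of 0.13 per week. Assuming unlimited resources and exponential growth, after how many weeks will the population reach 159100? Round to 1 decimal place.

26.9 weeks

Set N₀·e^(rt) = 159100: e^(0.13·t) = 159100/4801 = 33.139.
0.13·t = ln(33.139) = 3.5007, so t = 3.5007/0.13 = 26.929.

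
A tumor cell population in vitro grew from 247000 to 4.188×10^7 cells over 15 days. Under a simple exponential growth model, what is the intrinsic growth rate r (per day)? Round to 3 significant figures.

0.342 per day

From N(t) = N₀·e^(rt): e^(r·15) = 4.188×10^7/247000 = 169.55.
r·15 = ln(169.55) = 5.1332, so r = 5.1332/15 = 0.34221.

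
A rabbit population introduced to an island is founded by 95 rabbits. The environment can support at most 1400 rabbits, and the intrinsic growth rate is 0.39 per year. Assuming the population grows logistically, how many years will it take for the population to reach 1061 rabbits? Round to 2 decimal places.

A = (K − N₀)/N₀ = (1400 − 95)/95 = 13.737.
Solve 1400/(1 + 13.737·e^(−0.39t)) = 1061: 1 + 13.737·e^(−0.39t) = 1.3195, so e^(−0.39t) = 0.0232593.
−0.39·t = ln(0.0232593) = -3.761, so t = 3.761/0.39 = 9.6437.

9.64 years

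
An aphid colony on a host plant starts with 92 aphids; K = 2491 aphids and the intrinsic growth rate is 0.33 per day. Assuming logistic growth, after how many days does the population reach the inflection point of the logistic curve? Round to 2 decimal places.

Logistic growth is fastest at N = K/2 = 1245.5.
A = (K − N₀)/N₀ = 26.076. Set K/(1 + A·e^(−rt)) = K/2 → A·e^(−rt) = 1.
e^(−0.33t) = 1/26.076 = 0.0383493, so t = ln(26.076)/0.33 = 3.261/0.33 = 9.8819.

9.88 days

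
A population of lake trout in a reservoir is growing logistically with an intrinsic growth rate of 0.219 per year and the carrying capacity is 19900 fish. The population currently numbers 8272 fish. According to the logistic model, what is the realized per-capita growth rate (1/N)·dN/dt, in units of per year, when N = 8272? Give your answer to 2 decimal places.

(1/N)·dN/dt = r(1 − N/K) = 0.219 × (1 − 8272/19900).
= 0.219 × 0.58432 = 0.12797.

0.13 per year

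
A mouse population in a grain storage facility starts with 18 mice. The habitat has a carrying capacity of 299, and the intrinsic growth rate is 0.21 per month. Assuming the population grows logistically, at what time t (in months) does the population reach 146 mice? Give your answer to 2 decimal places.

12.86 months

A = (K − N₀)/N₀ = (299 − 18)/18 = 15.611.
Solve 299/(1 + 15.611·e^(−0.21t)) = 146: 1 + 15.611·e^(−0.21t) = 2.0479, so e^(−0.21t) = 0.0671282.
−0.21·t = ln(0.0671282) = -2.7012, so t = 2.7012/0.21 = 12.863.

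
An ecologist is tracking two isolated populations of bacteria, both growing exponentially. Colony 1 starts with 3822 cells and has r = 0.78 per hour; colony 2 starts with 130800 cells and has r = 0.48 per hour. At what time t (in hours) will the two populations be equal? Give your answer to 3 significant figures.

11.8 hours

Set 3822·e^(0.78t) = 130800·e^(0.48t).
e^((0.78 − 0.48)t) = 130800/3822 → e^(0.3·t) = 34.223.
0.3·t = ln(34.223) = 3.5329, so t = 3.5329/0.3 = 11.776.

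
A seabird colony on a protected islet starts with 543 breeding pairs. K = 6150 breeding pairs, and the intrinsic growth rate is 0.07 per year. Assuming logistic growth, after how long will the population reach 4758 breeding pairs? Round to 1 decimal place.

50.9 years

A = (K − N₀)/N₀ = (6150 − 543)/543 = 10.326.
Solve 6150/(1 + 10.326·e^(−0.07t)) = 4758: 1 + 10.326·e^(−0.07t) = 1.2926, so e^(−0.07t) = 0.0283324.
−0.07·t = ln(0.0283324) = -3.5637, so t = 3.5637/0.07 = 50.911.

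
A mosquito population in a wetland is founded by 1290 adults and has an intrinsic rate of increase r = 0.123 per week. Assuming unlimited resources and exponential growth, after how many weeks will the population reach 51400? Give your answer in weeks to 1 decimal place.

30.0 weeks

Set N₀·e^(rt) = 51400: e^(0.123·t) = 51400/1290 = 39.845.
0.123·t = ln(39.845) = 3.685, so t = 3.685/0.123 = 29.959.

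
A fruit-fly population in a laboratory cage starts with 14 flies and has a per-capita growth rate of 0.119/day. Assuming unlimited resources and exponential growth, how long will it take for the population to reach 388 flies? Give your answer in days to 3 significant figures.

Set N₀·e^(rt) = 388: e^(0.119·t) = 388/14 = 27.714.
0.119·t = ln(27.714) = 3.3219, so t = 3.3219/0.119 = 27.916.

27.9 days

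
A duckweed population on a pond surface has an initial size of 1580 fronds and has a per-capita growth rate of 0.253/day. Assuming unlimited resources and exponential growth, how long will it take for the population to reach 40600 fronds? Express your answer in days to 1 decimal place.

Set N₀·e^(rt) = 40600: e^(0.253·t) = 40600/1580 = 25.696.
0.253·t = ln(25.696) = 3.2463, so t = 3.2463/0.253 = 12.831.

12.8 days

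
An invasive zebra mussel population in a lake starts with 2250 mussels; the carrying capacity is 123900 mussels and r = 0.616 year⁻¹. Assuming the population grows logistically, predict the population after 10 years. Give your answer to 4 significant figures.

111200 mussels

A = (K − N₀)/N₀ = (123900 − 2250)/2250 = 54.067.
N(t) = K/(1 + A·e^(−rt)) = 123900/(1 + 54.067×e^(−0.616×10)).
e^(−6.16) = 0.0021123; denominator = 1 + 54.067×0.0021123 = 1.1142.
N = 123900/1.1142 = 111201.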